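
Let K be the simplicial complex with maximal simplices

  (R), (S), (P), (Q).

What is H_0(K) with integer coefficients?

H_0 = Z^4.

We work with the vertex ordering P < Q < R < S. The simplices of K, each written with vertices in increasing order, are:

  0-simplices (4): P, Q, R, S

giving chain groups C_0 ≅ Z^4.

Now H_k = ker ∂_k / im ∂_{k+1}, so:

  H_0: rank C_0 − rank ∂_1 = 4 − 0 = 4, and there is no ∂_1, so H_0 = Z^4.

(K is a triangulation of a set of 4 points.)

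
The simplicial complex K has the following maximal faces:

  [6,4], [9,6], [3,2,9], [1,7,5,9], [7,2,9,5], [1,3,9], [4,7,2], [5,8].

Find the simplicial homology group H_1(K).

H_1 ≅ Z.

K has 9 vertices, 17 edges, 10 triangles, 2 3-simplices.
rank ∂_1 = 8, rank ∂_2 = 8 ⇒ b_1 = 17 − 8 − 8 = 1; all invariant factors of ∂_2 are 1 so no torsion. So H_1 ≅ Z.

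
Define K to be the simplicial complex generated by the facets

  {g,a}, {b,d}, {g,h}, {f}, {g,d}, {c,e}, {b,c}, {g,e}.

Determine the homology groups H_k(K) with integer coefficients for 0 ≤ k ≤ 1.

H_0 ≅ Z^2,  H_1 ≅ Z.

Order the vertices as a < b < c < d < e < f < g < h. Listing each simplex with vertices in this order, K has dimension 1 with simplices:

  0-simplices (8): a, b, c, d, e, f, g, h
  1-simplices (7): ag, bc, bd, ce, dg, eg, gh

Hence C_0 ≅ Z^8, C_1 ≅ Z^7.

The boundary map ∂_1: C_1 → C_0 maps an edge to its endpoints' difference, ∂[p,q] = q − p.
As a 8×7 matrix over Z this has rank 6, with invariant factors (1,1,1,1,1,1).

Computing H_k = (kernel of ∂_k) / (image of ∂_{k+1}):

  H_0: rank C_0 − rank ∂_1 = 8 − 6 = 2, and the invariant factors of ∂_1 are all 1, so H_0 = Z^2.
  H_1: rank ker ∂_1 − rank ∂_2 = (7 − 6) − 0 = 1, and there is no ∂_2, so H_1 = Z.

As a check, the Euler characteristic is 8 − 7 = 1, which agrees with 2 − 1 = 1.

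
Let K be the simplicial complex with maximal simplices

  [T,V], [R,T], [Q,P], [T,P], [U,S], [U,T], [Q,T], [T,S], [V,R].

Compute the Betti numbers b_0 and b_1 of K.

b_0 = 1, b_1 = 3.

Order the vertices as P < Q < R < S < T < U < V. Listing each simplex with vertices in this order, K has dimension 1 with simplices:

  0-simplices (7): P, Q, R, S, T, U, V
  1-simplices (9): PQ, PT, QT, RT, RV, ST, SU, TU, TV

so the chain groups are C_0 ≅ Z^7, C_1 ≅ Z^9.

The boundary map ∂_1: C_1 → C_0 sends each edge [p,q] (with p < q) to q − p. For instance
  ∂PQ = Q − P.
The resulting 7×9 matrix has rank 6, and its Smith normal form has invariant factors (1,1,1,1,1,1).

Now H_k = ker ∂_k / im ∂_{k+1}, so:

  H_0: rank C_0 − rank ∂_1 = 7 − 6 = 1, and the invariant factors of ∂_1 are all 1, so H_0 ≅ Z.
  H_1: rank ker ∂_1 − rank ∂_2 = (9 − 6) − 0 = 3, and there is no ∂_2, so H_1 ≅ Z^3.

(K is a triangulation of a wedge of 3 circles.)

Hence the Betti numbers are b_0 = 1, b_1 = 3.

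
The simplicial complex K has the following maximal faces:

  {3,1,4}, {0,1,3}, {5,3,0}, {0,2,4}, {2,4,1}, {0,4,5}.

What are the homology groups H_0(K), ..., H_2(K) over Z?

H_0 ≅ Z,  H_1 ≅ Z,  H_2 = 0.

Take the total order 0 < 1 < 2 < 3 < 4 < 5 on the vertex set. Then K (dimension 2) consists of the simplices:

  0-simplices (6): [0], [1], [2], [3], [4], [5]
  1-simplices (12): [0,1], [0,2], [0,3], [0,4], [0,5], [1,2], [1,3], [1,4], [2,4], [3,4], [3,5], [4,5]
  2-simplices (6): [0,1,3], [0,2,4], [0,3,5], [0,4,5], [1,2,4], [1,3,4]

giving chain groups C_0 ≅ Z^6, C_1 ≅ Z^12, C_2 ≅ Z^6.

∂_1: C_1 → C_0 is given by ∂[p,q] = [q] − [p]. For instance
  ∂[4,5] = [5] − [4].
As a 6×12 matrix over Z this has rank 5, with invariant factors (1,1,1,1,1).

∂_2: C_2 → C_1 sends each 2-simplex [p,q,r] to [q,r] − [p,r] + [p,q]. For instance
  ∂[0,4,5] = [4,5] − [0,5] + [0,4],
  ∂[0,3,5] = [3,5] − [0,5] + [0,3].
The resulting 12×6 matrix has rank 6, and its Smith normal form has invariant factors (1,1,1,1,1,1).

Reading off H_k = ker ∂_k / im ∂_{k+1}:

  H_0: rank C_0 − rank ∂_1 = 6 − 5 = 1, and the invariant factors of ∂_1 are all 1, so H_0 = Z.
  H_1: rank ker ∂_1 − rank ∂_2 = (12 − 5) − 6 = 1, and the invariant factors of ∂_2 are all 1, so H_1 = Z.
  H_2: rank ker ∂_2 − rank ∂_3 = (6 − 6) − 0 = 0, and there is no ∂_3, so H_2 = 0.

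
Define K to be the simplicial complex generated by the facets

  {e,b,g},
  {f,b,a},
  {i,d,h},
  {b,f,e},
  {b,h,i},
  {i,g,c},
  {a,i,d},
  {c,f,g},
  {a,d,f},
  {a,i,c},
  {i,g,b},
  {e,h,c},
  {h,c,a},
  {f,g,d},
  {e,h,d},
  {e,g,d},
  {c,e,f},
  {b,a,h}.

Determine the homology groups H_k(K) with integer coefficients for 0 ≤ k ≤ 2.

H_0 = Z,  H_1 = Z × Z/2,  H_2 = 0.

Order the vertices as a < b < c < d < e < f < g < h < i. Listing each simplex with vertices in this order, K has dimension 2 with simplices:

  0-simplices (9): a, b, c, d, e, f, g, h, i
  1-simplices (27): ab, ac, ad, af, ah, ai, be, bf, bg, bh, bi, ce, cf, cg, ch, ci, de, df, dg, dh, di, ef, eg, eh, fg, gi, hi
  2-simplices (18): abf, abh, ach, aci, adf, adi, bef, beg, bgi, bhi, cef, ceh, cfg, cgi, deg, deh, dfg, dhi

so the chain groups are C_0 ≅ Z^9, C_1 ≅ Z^27, C_2 ≅ Z^18.

∂_1: C_1 → C_0 maps an edge to its endpoints' difference, ∂[p,q] = q − p. For instance
  ∂bh = h − b.
The resulting 9×27 matrix has rank 8, and its Smith normal form has invariant factors (1,1,1,1,1,1,1,1).

The boundary map ∂_2: C_2 → C_1 sends each 2-simplex [p,q,r] to [q,r] − [p,r] + [p,q]. For instance
  ∂ach = ch − ah + ac,
  ∂ceh = eh − ch + ce.
The resulting 27×18 matrix has rank 18, and its Smith normal form has invariant factors (1,1,1,1,1,1,1,1,1,1,1,1,1,1,1,1,1,2).

Now H_k = ker ∂_k / im ∂_{k+1}, so:

  H_0: rank C_0 − rank ∂_1 = 9 − 8 = 1, and the invariant factors of ∂_1 are all 1, so H_0 ≅ Z.
  H_1: rank ker ∂_1 − rank ∂_2 = (27 − 8) − 18 = 1, and ∂_2 has invariant factor 2 > 1, so H_1 ≅ Z × Z/2.
  H_2: rank ker ∂_2 − rank ∂_3 = (18 − 18) − 0 = 0, and there is no ∂_3, so H_2 ≅ 0.

(K is a triangulation of the Klein bottle.)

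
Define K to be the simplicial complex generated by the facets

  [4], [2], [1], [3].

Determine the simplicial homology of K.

We work with the vertex ordering 1 < 2 < 3 < 4. The simplices of K, each written with vertices in increasing order, are:

  0-simplices (4): [1], [2], [3], [4]

Hence C_0 ≅ Z^4.

Now H_k = ker ∂_k / im ∂_{k+1}, so:

  H_0: rank C_0 − rank ∂_1 = 4 − 0 = 4, and there is no ∂_1, so H_0 = Z^4.

H_0 = Z^4.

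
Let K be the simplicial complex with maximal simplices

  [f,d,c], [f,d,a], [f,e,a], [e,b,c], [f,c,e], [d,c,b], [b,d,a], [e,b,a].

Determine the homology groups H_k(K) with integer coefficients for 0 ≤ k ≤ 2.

Fix the vertex order a < b < c < d < e < f and write every simplex with vertices in increasing order. Then dim K = 2 and the simplices of K are:

  0-simplices (6): a, b, c, d, e, f
  1-simplices (12): ab, ad, ae, af, bc, bd, be, cd, ce, cf, df, ef
  2-simplices (8): abd, abe, adf, aef, bcd, bce, cdf, cef

giving chain groups C_0 ≅ Z^6, C_1 ≅ Z^12, C_2 ≅ Z^8.

Boundary ∂_1: C_1 → C_0 is given by ∂[p,q] = [q] − [p]. For instance
  ∂bd = d − b.
This gives a 6×12 integer matrix of rank 5; reducing to Smith normal form yields diagonal entries (1,1,1,1,1).

The boundary map ∂_2: C_2 → C_1 sends each 2-simplex [p,q,r] to [q,r] − [p,r] + [p,q]. For instance
  ∂adf = df − af + ad,
  ∂abd = bd − ad + ab.
As a 12×8 matrix over Z this has rank 7, with invariant factors (1,1,1,1,1,1,1).

From H_k ≅ ker(∂_k) / im(∂_{k+1}) we obtain:

  H_0: rank C_0 − rank ∂_1 = 6 − 5 = 1, and the invariant factors of ∂_1 are all 1, so H_0 ≅ Z.
  H_1: rank ker ∂_1 − rank ∂_2 = (12 − 5) − 7 = 0, and the invariant factors of ∂_2 are all 1, so H_1 ≅ 0.
  H_2: rank ker ∂_2 − rank ∂_3 = (8 − 7) − 0 = 1, and there is no ∂_3, so H_2 ≅ Z.

As a check, the Euler characteristic is 6 − 12 + 8 = 2, which agrees with 1 − 0 + 1 = 2.

H_0 ≅ Z,  H_1 = 0,  H_2 ≅ Z.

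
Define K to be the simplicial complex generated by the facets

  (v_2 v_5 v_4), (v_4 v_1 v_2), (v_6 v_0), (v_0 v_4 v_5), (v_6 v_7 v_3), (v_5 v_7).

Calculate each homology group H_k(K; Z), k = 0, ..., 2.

Fix the vertex order v_0 < v_1 < v_2 < v_3 < v_4 < v_5 < v_6 < v_7 and write every simplex with vertices in increasing order. Then dim K = 2 and the simplices of K are:

  0-simplices (8): [v_0], [v_1], [v_2], [v_3], [v_4], [v_5], [v_6], [v_7]
  1-simplices (12): [v_0,v_4], [v_0,v_5], [v_0,v_6], [v_1,v_2], [v_1,v_4], [v_2,v_4], [v_2,v_5], [v_3,v_6], [v_3,v_7], [v_4,v_5], [v_5,v_7], [v_6,v_7]
  2-simplices (4): [v_0,v_4,v_5], [v_1,v_2,v_4], [v_2,v_4,v_5], [v_3,v_6,v_7]

giving chain groups C_0 ≅ Z^8, C_1 ≅ Z^12, C_2 ≅ Z^4.

∂_1: C_1 → C_0 sends each edge [p,q] (with p < q) to q − p. For instance
  ∂[v_0,v_6] = [v_6] − [v_0].
This gives a 8×12 integer matrix of rank 7; reducing to Smith normal form yields diagonal entries (1,1,1,1,1,1,1).

∂_2: C_2 → C_1 sends each 2-simplex [p,q,r] to [q,r] − [p,r] + [p,q]. For instance
  ∂[v_2,v_4,v_5] = [v_4,v_5] − [v_2,v_5] + [v_2,v_4],
  ∂[v_0,v_4,v_5] = [v_4,v_5] − [v_0,v_5] + [v_0,v_4].
As a 12×4 matrix over Z this has rank 4, with invariant factors (1,1,1,1).

Computing H_k = (kernel of ∂_k) / (image of ∂_{k+1}):

  H_0: rank C_0 − rank ∂_1 = 8 − 7 = 1, and the invariant factors of ∂_1 are all 1, so H_0 ≅ Z.
  H_1: rank ker ∂_1 − rank ∂_2 = (12 − 7) − 4 = 1, and the invariant factors of ∂_2 are all 1, so H_1 ≅ Z.
  H_2: rank ker ∂_2 − rank ∂_3 = (4 − 4) − 0 = 0, and there is no ∂_3, so H_2 ≅ 0.

H_0 = Z,  H_1 = Z,  H_2 = 0.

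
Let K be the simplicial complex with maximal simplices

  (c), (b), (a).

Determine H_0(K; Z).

H_0 ≅ Z^3.

Take the total order a < b < c on the vertex set. Then K (dimension 0) consists of the simplices:

  0-simplices (3): a, b, c

giving chain groups C_0 ≅ Z^3.

From H_k ≅ ker(∂_k) / im(∂_{k+1}) we obtain:

  H_0: rank C_0 − rank ∂_1 = 3 − 0 = 3, and there is no ∂_1, so H_0 ≅ Z^3.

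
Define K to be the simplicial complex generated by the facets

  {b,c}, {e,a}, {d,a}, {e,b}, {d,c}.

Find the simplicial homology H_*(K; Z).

Take the total order a < b < c < d < e on the vertex set. Then K (dimension 1) consists of the simplices:

  0-simplices (5): a, b, c, d, e
  1-simplices (5): ad, ae, bc, be, cd

giving chain groups C_0 ≅ Z^5, C_1 ≅ Z^5.

∂_1: C_1 → C_0 sends each edge [p,q] (with p < q) to q − p. For instance
  ∂ae = e − a.
This gives a 5×5 integer matrix of rank 4; reducing to Smith normal form yields diagonal entries (1,1,1,1).

Now H_k = ker ∂_k / im ∂_{k+1}, so:

  H_0: rank C_0 − rank ∂_1 = 5 − 4 = 1, and the invariant factors of ∂_1 are all 1, so H_0 ≅ Z.
  H_1: rank ker ∂_1 − rank ∂_2 = (5 − 4) − 0 = 1, and there is no ∂_2, so H_1 ≅ Z.

As a check, the Euler characteristic is 5 − 5 = 0, which agrees with 1 − 1 = 0.
(K is a triangulation of the circle S^1.)

H_0 ≅ Z,  H_1 ≅ Z.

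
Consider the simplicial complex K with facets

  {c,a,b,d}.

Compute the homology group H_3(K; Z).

Order the vertices as a < b < c < d. Listing each simplex with vertices in this order, K has dimension 3 with simplices:

  0-simplices (4): a, b, c, d
  1-simplices (6): ab, ac, ad, bc, bd, cd
  2-simplices (4): abc, abd, acd, bcd
  3-simplices (1): abcd

Hence C_0 ≅ Z^4, C_1 ≅ Z^6, C_2 ≅ Z^4, C_3 ≅ Z^1.

The boundary map ∂_1: C_1 → C_0 maps an edge to its endpoints' difference, ∂[p,q] = q − p. For instance
  ∂bd = d − b.
This gives a 4×6 integer matrix of rank 3; reducing to Smith normal form yields diagonal entries (1,1,1).

Boundary ∂_2: C_2 → C_1 maps a triangle to the signed sum of its edges. For instance
  ∂abd = bd − ad + ab,
  ∂abc = bc − ac + ab.
The resulting 6×4 matrix has rank 3, and its Smith normal form has invariant factors (1,1,1).

∂_3: C_3 → C_2 sends each 3-simplex σ to the alternating sum Σ_i (−1)^i (σ with its i-th vertex removed). For instance
  ∂abcd = bcd − acd + abd − abc.
The resulting 4×1 matrix has rank 1, and its Smith normal form has invariant factors (1).

Now H_k = ker ∂_k / im ∂_{k+1}, so:

  H_3: rank ker ∂_3 − rank ∂_4 = (1 − 1) − 0 = 0, and there is no ∂_4, so H_3 = 0.

H_3 ≅ 0.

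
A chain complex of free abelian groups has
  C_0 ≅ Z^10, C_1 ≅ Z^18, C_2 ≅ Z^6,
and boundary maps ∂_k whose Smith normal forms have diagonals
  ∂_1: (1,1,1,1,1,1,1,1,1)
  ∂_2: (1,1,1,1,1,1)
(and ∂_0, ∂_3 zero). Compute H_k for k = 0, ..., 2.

H_0 ≅ Z,  H_1 ≅ Z^3,  H_2 = 0.

H_0: b_0 = 10 − 0 − 9 = 1; torsion from ∂_1 factors > 1: none. So H_0 ≅ Z.
H_1: b_1 = 18 − 9 − 6 = 3; torsion from ∂_2 factors > 1: none. So H_1 ≅ Z^3.
H_2: b_2 = 6 − 6 − 0 = 0; torsion from ∂_3 factors > 1: none. So H_2 ≅ 0.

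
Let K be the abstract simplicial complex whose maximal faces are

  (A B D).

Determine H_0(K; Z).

We work with the vertex ordering A < B < D. The simplices of K, each written with vertices in increasing order, are:

  0-simplices (3): A, B, D
  1-simplices (3): AB, AD, BD
  2-simplices (1): ABD

giving chain groups C_0 ≅ Z^3, C_1 ≅ Z^3, C_2 ≅ Z^1.

Boundary ∂_1: C_1 → C_0 maps an edge to its endpoints' difference, ∂[p,q] = q − p.
This gives a 3×3 integer matrix of rank 2; reducing to Smith normal form yields diagonal entries (1,1).

Boundary ∂_2: C_2 → C_1 sends each 2-simplex [p,q,r] to [q,r] − [p,r] + [p,q]. For instance
  ∂ABD = BD − AD + AB.
As a 3×1 matrix over Z this has rank 1, with invariant factors (1).

Computing H_k = (kernel of ∂_k) / (image of ∂_{k+1}):

  H_0: rank C_0 − rank ∂_1 = 3 − 2 = 1, and the invariant factors of ∂_1 are all 1, so H_0 ≅ Z.

H_0 = Z.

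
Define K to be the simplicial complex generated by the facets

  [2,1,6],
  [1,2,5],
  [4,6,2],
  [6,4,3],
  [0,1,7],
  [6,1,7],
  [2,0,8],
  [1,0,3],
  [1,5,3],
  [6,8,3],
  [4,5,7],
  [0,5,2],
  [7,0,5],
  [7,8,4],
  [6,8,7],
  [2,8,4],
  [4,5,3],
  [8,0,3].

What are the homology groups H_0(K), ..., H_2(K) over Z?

Fix the vertex order 0 < 1 < 2 < 3 < 4 < 5 < 6 < 7 < 8 and write every simplex with vertices in increasing order. Then dim K = 2 and the simplices of K are:

  0-simplices (9): [0], [1], [2], [3], [4], [5], [6], [7], [8]
  1-simplices (27): (27 of them)
  2-simplices (18): [0,1,3], [0,1,7], [0,2,5], [0,2,8], [0,3,8], [0,5,7], [1,2,5], [1,2,6], [1,3,5], [1,6,7], [2,4,6], [2,4,8], [3,4,5], [3,4,6], [3,6,8], [4,5,7], [4,7,8], [6,7,8]

so the chain groups are C_0 ≅ Z^9, C_1 ≅ Z^27, C_2 ≅ Z^18.

∂_1: C_1 → C_0 is given by ∂[p,q] = [q] − [p]. For instance
  ∂[4,6] = [6] − [4].
This gives a 9×27 integer matrix of rank 8; reducing to Smith normal form yields diagonal entries (1,1,1,1,1,1,1,1).

∂_2: C_2 → C_1 sends each 2-simplex [p,q,r] to [q,r] − [p,r] + [p,q]. For instance
  ∂[0,3,8] = [3,8] − [0,8] + [0,3],
  ∂[1,2,6] = [2,6] − [1,6] + [1,2].
As a 27×18 matrix over Z this has rank 18, with invariant factors (1,1,1,1,1,1,1,1,1,1,1,1,1,1,1,1,1,2).

From H_k ≅ ker(∂_k) / im(∂_{k+1}) we obtain:

  H_0: rank C_0 − rank ∂_1 = 9 − 8 = 1, and the invariant factors of ∂_1 are all 1, so H_0 ≅ Z.
  H_1: rank ker ∂_1 − rank ∂_2 = (27 − 8) − 18 = 1, and ∂_2 has invariant factor 2 > 1, so H_1 ≅ Z ⊕ Z/2Z.
  H_2: rank ker ∂_2 − rank ∂_3 = (18 − 18) − 0 = 0, and there is no ∂_3, so H_2 ≅ 0.

As a check, the Euler characteristic is 9 − 27 + 18 = 0, which agrees with 1 − 1 + 0 = 0.

H_0 ≅ Z,  H_1 ≅ Z ⊕ Z/2Z,  H_2 = 0.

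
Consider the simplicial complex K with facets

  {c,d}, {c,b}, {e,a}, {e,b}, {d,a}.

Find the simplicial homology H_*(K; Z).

We work with the vertex ordering a < b < c < d < e. The simplices of K, each written with vertices in increasing order, are:

  0-simplices (5): a, b, c, d, e
  1-simplices (5): ad, ae, bc, be, cd

so the chain groups are C_0 ≅ Z^5, C_1 ≅ Z^5.

∂_1: C_1 → C_0 is given by ∂[p,q] = [q] − [p].
As a 5×5 matrix over Z this has rank 4, with invariant factors (1,1,1,1).

From H_k ≅ ker(∂_k) / im(∂_{k+1}) we obtain:

  H_0: rank C_0 − rank ∂_1 = 5 − 4 = 1, and the invariant factors of ∂_1 are all 1, so H_0 = Z.
  H_1: rank ker ∂_1 − rank ∂_2 = (5 − 4) − 0 = 1, and there is no ∂_2, so H_1 = Z.

H_0 = Z,  H_1 = Z.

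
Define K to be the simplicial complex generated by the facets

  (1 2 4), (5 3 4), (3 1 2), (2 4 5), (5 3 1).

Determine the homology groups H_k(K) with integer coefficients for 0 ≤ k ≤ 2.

Take the total order 1 < 2 < 3 < 4 < 5 on the vertex set. Then K (dimension 2) consists of the simplices:

  0-simplices (5): [1], [2], [3], [4], [5]
  1-simplices (10): [1,2], [1,3], [1,4], [1,5], [2,3], [2,4], [2,5], [3,4], [3,5], [4,5]
  2-simplices (5): [1,2,3], [1,2,4], [1,3,5], [2,4,5], [3,4,5]

so the chain groups are C_0 ≅ Z^5, C_1 ≅ Z^10, C_2 ≅ Z^5.

The boundary map ∂_1: C_1 → C_0 is given by ∂[p,q] = [q] − [p]. For instance
  ∂[1,3] = [3] − [1].
This gives a 5×10 integer matrix of rank 4; reducing to Smith normal form yields diagonal entries (1,1,1,1).

The boundary map ∂_2: C_2 → C_1 sends each 2-simplex [p,q,r] to [q,r] − [p,r] + [p,q]. For instance
  ∂[2,4,5] = [4,5] − [2,5] + [2,4],
  ∂[1,2,3] = [2,3] − [1,3] + [1,2].
The resulting 10×5 matrix has rank 5, and its Smith normal form has invariant factors (1,1,1,1,1).

Now H_k = ker ∂_k / im ∂_{k+1}, so:

  H_0: rank C_0 − rank ∂_1 = 5 − 4 = 1, and the invariant factors of ∂_1 are all 1, so H_0 ≅ Z.
  H_1: rank ker ∂_1 − rank ∂_2 = (10 − 4) − 5 = 1, and the invariant factors of ∂_2 are all 1, so H_1 ≅ Z.
  H_2: rank ker ∂_2 − rank ∂_3 = (5 − 5) − 0 = 0, and there is no ∂_3, so H_2 ≅ 0.

H_0 = Z,  H_1 = Z,  H_2 = 0.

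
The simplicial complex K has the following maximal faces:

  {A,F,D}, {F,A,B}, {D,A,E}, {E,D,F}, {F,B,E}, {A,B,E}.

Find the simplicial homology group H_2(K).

H_2 ≅ Z.

K has 5 vertices, 9 edges, 6 triangles.
rank ∂_2 = 5, rank ∂_3 = 0 ⇒ b_2 = 6 − 5 − 0 = 1. So H_2 ≅ Z.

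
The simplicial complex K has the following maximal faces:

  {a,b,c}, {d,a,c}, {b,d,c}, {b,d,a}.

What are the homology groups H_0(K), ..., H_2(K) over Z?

Order the vertices as a < b < c < d. Listing each simplex with vertices in this order, K has dimension 2 with simplices:

  0-simplices (4): a, b, c, d
  1-simplices (6): ab, ac, ad, bc, bd, cd
  2-simplices (4): abc, abd, acd, bcd

giving chain groups C_0 ≅ Z^4, C_1 ≅ Z^6, C_2 ≅ Z^4.

The boundary map ∂_1: C_1 → C_0 is given by ∂[p,q] = [q] − [p]. For instance
  ∂ac = c − a.
This gives a 4×6 integer matrix of rank 3; reducing to Smith normal form yields diagonal entries (1,1,1).

∂_2: C_2 → C_1 maps a triangle to the signed sum of its edges. For instance
  ∂abc = bc − ac + ab,
  ∂acd = cd − ad + ac.
The resulting 6×4 matrix has rank 3, and its Smith normal form has invariant factors (1,1,1).

Computing H_k = (kernel of ∂_k) / (image of ∂_{k+1}):

  H_0: rank C_0 − rank ∂_1 = 4 − 3 = 1, and the invariant factors of ∂_1 are all 1, so H_0 = Z.
  H_1: rank ker ∂_1 − rank ∂_2 = (6 − 3) − 3 = 0, and the invariant factors of ∂_2 are all 1, so H_1 = 0.
  H_2: rank ker ∂_2 − rank ∂_3 = (4 − 3) − 0 = 1, and there is no ∂_3, so H_2 = Z.

As a check, the Euler characteristic is 4 − 6 + 4 = 2, which agrees with 1 − 0 + 1 = 2.

H_0 = Z,  H_1 = 0,  H_2 = Z.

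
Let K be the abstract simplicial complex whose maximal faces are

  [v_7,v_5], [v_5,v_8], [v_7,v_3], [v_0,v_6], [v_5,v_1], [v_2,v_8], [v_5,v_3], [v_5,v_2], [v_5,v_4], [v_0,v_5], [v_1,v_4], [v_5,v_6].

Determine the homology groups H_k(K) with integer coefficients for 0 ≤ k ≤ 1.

We work with the vertex ordering v_0 < v_1 < v_2 < v_3 < v_4 < v_5 < v_6 < v_7 < v_8. The simplices of K, each written with vertices in increasing order, are:

  0-simplices (9): [v_0], [v_1], [v_2], [v_3], [v_4], [v_5], [v_6], [v_7], [v_8]
  1-simplices (12): [v_0,v_5], [v_0,v_6], [v_1,v_4], [v_1,v_5], [v_2,v_5], [v_2,v_8], [v_3,v_5], [v_3,v_7], [v_4,v_5], [v_5,v_6], [v_5,v_7], [v_5,v_8]

so the chain groups are C_0 ≅ Z^9, C_1 ≅ Z^12.

∂_1: C_1 → C_0 sends each edge [p,q] (with p < q) to q − p.
This gives a 9×12 integer matrix of rank 8; reducing to Smith normal form yields diagonal entries (1,1,1,1,1,1,1,1).

Reading off H_k = ker ∂_k / im ∂_{k+1}:

  H_0: rank C_0 − rank ∂_1 = 9 − 8 = 1, and the invariant factors of ∂_1 are all 1, so H_0 ≅ Z.
  H_1: rank ker ∂_1 − rank ∂_2 = (12 − 8) − 0 = 4, and there is no ∂_2, so H_1 ≅ Z^4.

(K is a triangulation of a wedge of 4 circles.)

H_0 ≅ Z,  H_1 ≅ Z^4.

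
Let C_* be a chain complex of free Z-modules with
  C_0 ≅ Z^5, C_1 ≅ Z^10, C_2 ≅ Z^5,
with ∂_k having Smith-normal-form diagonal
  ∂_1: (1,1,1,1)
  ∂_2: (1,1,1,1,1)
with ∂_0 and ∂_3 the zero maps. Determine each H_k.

H_0 = Z,  H_1 = Z,  H_2 = 0.

H_0: b_0 = 5 − 0 − 4 = 1; torsion from ∂_1 factors > 1: none. So H_0 = Z.
H_1: b_1 = 10 − 4 − 5 = 1; torsion from ∂_2 factors > 1: none. So H_1 = Z.
H_2: b_2 = 5 − 5 − 0 = 0; torsion from ∂_3 factors > 1: none. So H_2 = 0.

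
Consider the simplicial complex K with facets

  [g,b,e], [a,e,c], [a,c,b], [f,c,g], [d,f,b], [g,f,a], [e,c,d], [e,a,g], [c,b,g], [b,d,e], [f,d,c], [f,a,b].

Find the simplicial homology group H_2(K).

We work with the vertex ordering a < b < c < d < e < f < g. The simplices of K, each written with vertices in increasing order, are:

  0-simplices (7): a, b, c, d, e, f, g
  1-simplices (18): ab, ac, ae, af, ag, bc, bd, be, bf, bg, cd, ce, cf, cg, de, df, eg, fg
  2-simplices (12): abc, abf, ace, aeg, afg, bcg, bde, bdf, beg, cde, cdf, cfg

Hence C_0 ≅ Z^7, C_1 ≅ Z^18, C_2 ≅ Z^12.

∂_1: C_1 → C_0 sends each edge [p,q] (with p < q) to q − p. For instance
  ∂ae = e − a.
As a 7×18 matrix over Z this has rank 6, with invariant factors (1,1,1,1,1,1).

The boundary map ∂_2: C_2 → C_1 acts by ∂[p,q,r] = [q,r] − [p,r] + [p,q]. For instance
  ∂beg = eg − bg + be,
  ∂cfg = fg − cg + cf.
This gives a 18×12 integer matrix of rank 12; reducing to Smith normal form yields diagonal entries (1,1,1,1,1,1,1,1,1,1,1,2).

From H_k ≅ ker(∂_k) / im(∂_{k+1}) we obtain:

  H_2: rank ker ∂_2 − rank ∂_3 = (12 − 12) − 0 = 0, and there is no ∂_3, so H_2 ≅ 0.

H_2 ≅ 0.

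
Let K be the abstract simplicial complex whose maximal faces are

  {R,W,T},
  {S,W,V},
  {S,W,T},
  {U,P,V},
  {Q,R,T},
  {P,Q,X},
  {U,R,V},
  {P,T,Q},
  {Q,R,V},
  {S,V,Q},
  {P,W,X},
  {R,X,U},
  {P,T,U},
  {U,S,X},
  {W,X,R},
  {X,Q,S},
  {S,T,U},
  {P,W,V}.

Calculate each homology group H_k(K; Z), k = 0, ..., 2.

H_0 = Z,  H_1 = Z^2,  H_2 = Z.

K has 9 vertices, 27 edges, 18 triangles.
rank ∂_0 = 0, rank ∂_1 = 8 ⇒ b_0 = 9 − 0 − 8 = 1; all invariant factors of ∂_1 are 1 so no torsion. So H_0 = Z.
rank ∂_1 = 8, rank ∂_2 = 17 ⇒ b_1 = 27 − 8 − 17 = 2; all invariant factors of ∂_2 are 1 so no torsion. So H_1 = Z^2.
rank ∂_2 = 17, rank ∂_3 = 0 ⇒ b_2 = 18 − 17 − 0 = 1. So H_2 = Z.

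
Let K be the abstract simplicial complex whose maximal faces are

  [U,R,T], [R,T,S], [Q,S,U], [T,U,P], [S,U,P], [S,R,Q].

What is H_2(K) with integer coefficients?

K has 6 vertices, 12 edges, 6 triangles.
rank ∂_2 = 6, rank ∂_3 = 0 ⇒ b_2 = 6 − 6 − 0 = 0. So H_2 ≅ 0.

H_2 ≅ 0.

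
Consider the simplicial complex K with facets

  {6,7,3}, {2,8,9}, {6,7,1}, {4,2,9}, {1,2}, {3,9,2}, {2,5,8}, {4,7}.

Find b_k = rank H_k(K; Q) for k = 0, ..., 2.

Order the vertices as 1 < 2 < 3 < 4 < 5 < 6 < 7 < 8 < 9. Listing each simplex with vertices in this order, K has dimension 2 with simplices:

  0-simplices (9): [1], [2], [3], [4], [5], [6], [7], [8], [9]
  1-simplices (16): [1,2], [1,6], [1,7], [2,3], [2,4], [2,5], [2,8], [2,9], [3,6], [3,7], [3,9], [4,7], [4,9], [5,8], [6,7], [8,9]
  2-simplices (6): [1,6,7], [2,3,9], [2,4,9], [2,5,8], [2,8,9], [3,6,7]

giving chain groups C_0 ≅ Z^9, C_1 ≅ Z^16, C_2 ≅ Z^6.

The boundary map ∂_1: C_1 → C_0 maps an edge to its endpoints' difference, ∂[p,q] = q − p. For instance
  ∂[4,7] = [7] − [4].
As a 9×16 matrix over Z this has rank 8, with invariant factors (1,1,1,1,1,1,1,1).

Boundary ∂_2: C_2 → C_1 sends each 2-simplex [p,q,r] to [q,r] − [p,r] + [p,q]. For instance
  ∂[2,4,9] = [4,9] − [2,9] + [2,4],
  ∂[3,6,7] = [6,7] − [3,7] + [3,6].
As a 16×6 matrix over Z this has rank 6, with invariant factors (1,1,1,1,1,1).

Reading off H_k = ker ∂_k / im ∂_{k+1}:

  H_0: rank C_0 − rank ∂_1 = 9 − 8 = 1, and the invariant factors of ∂_1 are all 1, so H_0 = Z.
  H_1: rank ker ∂_1 − rank ∂_2 = (16 − 8) − 6 = 2, and the invariant factors of ∂_2 are all 1, so H_1 = Z^2.
  H_2: rank ker ∂_2 − rank ∂_3 = (6 − 6) − 0 = 0, and there is no ∂_3, so H_2 = 0.

As a check, the Euler characteristic is 9 − 16 + 6 = -1, which agrees with 1 − 2 + 0 = -1.

Hence the Betti numbers are b_0 = 1, b_1 = 2, b_2 = 0.

b_0 = 1, b_1 = 2, b_2 = 0.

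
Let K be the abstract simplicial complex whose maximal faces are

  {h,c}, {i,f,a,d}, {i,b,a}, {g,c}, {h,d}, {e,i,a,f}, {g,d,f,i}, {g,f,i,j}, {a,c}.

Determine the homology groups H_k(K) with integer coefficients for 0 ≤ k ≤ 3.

H_0 = Z,  H_1 = Z^2,  H_2 = 0,  H_3 = 0.

Order the vertices as a < b < c < d < e < f < g < h < i < j. Listing each simplex with vertices in this order, K has dimension 3 with simplices:

  0-simplices (10): a, b, c, d, e, f, g, h, i, j
  1-simplices (21): ab, ac, ad, ae, af, ai, bi, cg, ch, df, dg, dh, di, ef, ei, fg, fi, fj, gi, gj, ij
  2-simplices (14): abi, adf, adi, aef, aei, afi, dfg, dfi, dgi, efi, fgi, fgj, fij, gij
  3-simplices (4): adfi, aefi, dfgi, fgij

so the chain groups are C_0 ≅ Z^10, C_1 ≅ Z^21, C_2 ≅ Z^14, C_3 ≅ Z^4.

The boundary map ∂_1: C_1 → C_0 sends each edge [p,q] (with p < q) to q − p.
The resulting 10×21 matrix has rank 9, and its Smith normal form has invariant factors (1,1,1,1,1,1,1,1,1).

Boundary ∂_2: C_2 → C_1 sends each 2-simplex [p,q,r] to [q,r] − [p,r] + [p,q]. For instance
  ∂aef = ef − af + ae,
  ∂afi = fi − ai + af.
This gives a 21×14 integer matrix of rank 10; reducing to Smith normal form yields diagonal entries (1,1,1,1,1,1,1,1,1,1).

The boundary map ∂_3: C_3 → C_2 sends each 3-simplex σ to the alternating sum Σ_i (−1)^i (σ with its i-th vertex removed). For instance
  ∂fgij = gij − fij + fgj − fgi,
  ∂adfi = dfi − afi + adi − adf.
This gives a 14×4 integer matrix of rank 4; reducing to Smith normal form yields diagonal entries (1,1,1,1).

Reading off H_k = ker ∂_k / im ∂_{k+1}:

  H_0: rank C_0 − rank ∂_1 = 10 − 9 = 1, and the invariant factors of ∂_1 are all 1, so H_0 = Z.
  H_1: rank ker ∂_1 − rank ∂_2 = (21 − 9) − 10 = 2, and the invariant factors of ∂_2 are all 1, so H_1 = Z^2.
  H_2: rank ker ∂_2 − rank ∂_3 = (14 − 10) − 4 = 0, and the invariant factors of ∂_3 are all 1, so H_2 = 0.
  H_3: rank ker ∂_3 − rank ∂_4 = (4 − 4) − 0 = 0, and there is no ∂_4, so H_3 = 0.

As a check, the Euler characteristic is 10 − 21 + 14 − 4 = -1, which agrees with 1 − 2 + 0 − 0 = -1.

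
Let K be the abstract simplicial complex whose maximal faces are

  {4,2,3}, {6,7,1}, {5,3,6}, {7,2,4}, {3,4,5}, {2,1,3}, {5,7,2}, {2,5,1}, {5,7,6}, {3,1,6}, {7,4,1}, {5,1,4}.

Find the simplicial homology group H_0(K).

We work with the vertex ordering 1 < 2 < 3 < 4 < 5 < 6 < 7. The simplices of K, each written with vertices in increasing order, are:

  0-simplices (7): [1], [2], [3], [4], [5], [6], [7]
  1-simplices (18): [1,2], [1,3], [1,4], [1,5], [1,6], [1,7], [2,3], [2,4], [2,5], [2,7], [3,4], [3,5], [3,6], [4,5], [4,7], [5,6], [5,7], [6,7]
  2-simplices (12): [1,2,3], [1,2,5], [1,3,6], [1,4,5], [1,4,7], [1,6,7], [2,3,4], [2,4,7], [2,5,7], [3,4,5], [3,5,6], [5,6,7]

so the chain groups are C_0 ≅ Z^7, C_1 ≅ Z^18, C_2 ≅ Z^12.

The boundary map ∂_1: C_1 → C_0 sends each edge [p,q] (with p < q) to q − p.
As a 7×18 matrix over Z this has rank 6, with invariant factors (1,1,1,1,1,1).

Boundary ∂_2: C_2 → C_1 sends each 2-simplex [p,q,r] to [q,r] − [p,r] + [p,q]. For instance
  ∂[1,2,3] = [2,3] − [1,3] + [1,2],
  ∂[2,3,4] = [3,4] − [2,4] + [2,3].
The resulting 18×12 matrix has rank 12, and its Smith normal form has invariant factors (1,1,1,1,1,1,1,1,1,1,1,2).

Now H_k = ker ∂_k / im ∂_{k+1}, so:

  H_0: rank C_0 − rank ∂_1 = 7 − 6 = 1, and the invariant factors of ∂_1 are all 1, so H_0 ≅ Z.

H_0 = Z.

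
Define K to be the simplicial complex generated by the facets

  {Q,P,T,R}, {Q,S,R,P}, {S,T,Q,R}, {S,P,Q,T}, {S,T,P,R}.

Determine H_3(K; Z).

We work with the vertex ordering P < Q < R < S < T. The simplices of K, each written with vertices in increasing order, are:

  0-simplices (5): P, Q, R, S, T
  1-simplices (10): PQ, PR, PS, PT, QR, QS, QT, RS, RT, ST
  2-simplices (10): PQR, PQS, PQT, PRS, PRT, PST, QRS, QRT, QST, RST
  3-simplices (5): PQRS, PQRT, PQST, PRST, QRST

Hence C_0 ≅ Z^5, C_1 ≅ Z^10, C_2 ≅ Z^10, C_3 ≅ Z^5.

Boundary ∂_1: C_1 → C_0 sends each edge [p,q] (with p < q) to q − p.
The resulting 5×10 matrix has rank 4, and its Smith normal form has invariant factors (1,1,1,1).

∂_2: C_2 → C_1 acts by ∂[p,q,r] = [q,r] − [p,r] + [p,q]. For instance
  ∂PQT = QT − PT + PQ,
  ∂PRS = RS − PS + PR.
The 10×10 boundary matrix has rank 6 and Smith normal form diag(1,1,1,1,1,1).

Boundary ∂_3: C_3 → C_2 sends each 3-simplex σ to the alternating sum Σ_i (−1)^i (σ with its i-th vertex removed). For instance
  ∂QRST = RST − QST + QRT − QRS,
  ∂PQST = QST − PST + PQT − PQS.
The resulting 10×5 matrix has rank 4, and its Smith normal form has invariant factors (1,1,1,1).

Now H_k = ker ∂_k / im ∂_{k+1}, so:

  H_3: rank ker ∂_3 − rank ∂_4 = (5 − 4) − 0 = 1, and there is no ∂_4, so H_3 = Z.

(K is a triangulation of the 3-sphere S^3.)

H_3 = Z.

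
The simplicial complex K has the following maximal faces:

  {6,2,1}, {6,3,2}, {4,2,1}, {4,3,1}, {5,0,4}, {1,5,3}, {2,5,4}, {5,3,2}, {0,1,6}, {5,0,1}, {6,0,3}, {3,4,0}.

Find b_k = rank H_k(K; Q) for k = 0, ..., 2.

Order the vertices as 0 < 1 < 2 < 3 < 4 < 5 < 6. Listing each simplex with vertices in this order, K has dimension 2 with simplices:

  0-simplices (7): [0], [1], [2], [3], [4], [5], [6]
  1-simplices (18): [0,1], [0,3], [0,4], [0,5], [0,6], [1,2], [1,3], [1,4], [1,5], [1,6], [2,3], [2,4], [2,5], [2,6], [3,4], [3,5], [3,6], [4,5]
  2-simplices (12): [0,1,5], [0,1,6], [0,3,4], [0,3,6], [0,4,5], [1,2,4], [1,2,6], [1,3,4], [1,3,5], [2,3,5], [2,3,6], [2,4,5]

Hence C_0 ≅ Z^7, C_1 ≅ Z^18, C_2 ≅ Z^12.

∂_1: C_1 → C_0 sends each edge [p,q] (with p < q) to q − p.
The resulting 7×18 matrix has rank 6, and its Smith normal form has invariant factors (1,1,1,1,1,1).

The boundary map ∂_2: C_2 → C_1 sends each 2-simplex [p,q,r] to [q,r] − [p,r] + [p,q]. For instance
  ∂[0,3,6] = [3,6] − [0,6] + [0,3],
  ∂[2,4,5] = [4,5] − [2,5] + [2,4].
The 18×12 boundary matrix has rank 12 and Smith normal form diag(1,1,1,1,1,1,1,1,1,1,1,2).

Reading off H_k = ker ∂_k / im ∂_{k+1}:

  H_0: rank C_0 − rank ∂_1 = 7 − 6 = 1, and the invariant factors of ∂_1 are all 1, so H_0 = Z.
  H_1: rank ker ∂_1 − rank ∂_2 = (18 − 6) − 12 = 0, and ∂_2 has invariant factor 2 > 1, so H_1 = Z_2.
  H_2: rank ker ∂_2 − rank ∂_3 = (12 − 12) − 0 = 0, and there is no ∂_3, so H_2 = 0.

As a check, the Euler characteristic is 7 − 18 + 12 = 1, which agrees with 1 − 0 + 0 = 1.
(K is a triangulation of the real projective plane RP^2.)

Hence the Betti numbers are b_0 = 1, b_1 = 0, b_2 = 0.

b_0 = 1, b_1 = 0, b_2 = 0.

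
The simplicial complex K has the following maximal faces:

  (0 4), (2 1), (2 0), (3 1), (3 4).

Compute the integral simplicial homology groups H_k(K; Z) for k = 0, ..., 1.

H_0 = Z,  H_1 = Z.

Take the total order 0 < 1 < 2 < 3 < 4 on the vertex set. Then K (dimension 1) consists of the simplices:

  0-simplices (5): [0], [1], [2], [3], [4]
  1-simplices (5): [0,2], [0,4], [1,2], [1,3], [3,4]

Hence C_0 ≅ Z^5, C_1 ≅ Z^5.

The boundary map ∂_1: C_1 → C_0 sends each edge [p,q] (with p < q) to q − p.
This gives a 5×5 integer matrix of rank 4; reducing to Smith normal form yields diagonal entries (1,1,1,1).

Reading off H_k = ker ∂_k / im ∂_{k+1}:

  H_0: rank C_0 − rank ∂_1 = 5 − 4 = 1, and the invariant factors of ∂_1 are all 1, so H_0 = Z.
  H_1: rank ker ∂_1 − rank ∂_2 = (5 − 4) − 0 = 1, and there is no ∂_2, so H_1 = Z.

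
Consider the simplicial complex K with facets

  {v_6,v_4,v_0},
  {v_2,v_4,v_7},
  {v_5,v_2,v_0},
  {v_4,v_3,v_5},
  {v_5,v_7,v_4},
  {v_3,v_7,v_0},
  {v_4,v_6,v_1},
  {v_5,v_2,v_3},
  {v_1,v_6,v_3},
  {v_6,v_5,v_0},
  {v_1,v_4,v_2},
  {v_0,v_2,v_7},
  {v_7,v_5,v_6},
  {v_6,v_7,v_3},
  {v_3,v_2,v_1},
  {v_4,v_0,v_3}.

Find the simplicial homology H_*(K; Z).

Order the vertices as v_0 < v_1 < v_2 < v_3 < v_4 < v_5 < v_6 < v_7. Listing each simplex with vertices in this order, K has dimension 2 with simplices:

  0-simplices (8): [v_0], [v_1], [v_2], [v_3], [v_4], [v_5], [v_6], [v_7]
  1-simplices (24): (24 of them)
  2-simplices (16): (16 of them)

so the chain groups are C_0 ≅ Z^8, C_1 ≅ Z^24, C_2 ≅ Z^16.

Boundary ∂_1: C_1 → C_0 sends each edge [p,q] (with p < q) to q − p.
The 8×24 boundary matrix has rank 7 and Smith normal form diag(1,1,1,1,1,1,1).

The boundary map ∂_2: C_2 → C_1 sends each 2-simplex [p,q,r] to [q,r] − [p,r] + [p,q]. For instance
  ∂[v_2,v_4,v_7] = [v_4,v_7] − [v_2,v_7] + [v_2,v_4],
  ∂[v_0,v_4,v_6] = [v_4,v_6] − [v_0,v_6] + [v_0,v_4].
The resulting 24×16 matrix has rank 15, and its Smith normal form has invariant factors (1,1,1,1,1,1,1,1,1,1,1,1,1,1,1).

Reading off H_k = ker ∂_k / im ∂_{k+1}:

  H_0: rank C_0 − rank ∂_1 = 8 − 7 = 1, and the invariant factors of ∂_1 are all 1, so H_0 = Z.
  H_1: rank ker ∂_1 − rank ∂_2 = (24 − 7) − 15 = 2, and the invariant factors of ∂_2 are all 1, so H_1 = Z^2.
  H_2: rank ker ∂_2 − rank ∂_3 = (16 − 15) − 0 = 1, and there is no ∂_3, so H_2 = Z.

H_0 ≅ Z,  H_1 ≅ Z^2,  H_2 ≅ Z.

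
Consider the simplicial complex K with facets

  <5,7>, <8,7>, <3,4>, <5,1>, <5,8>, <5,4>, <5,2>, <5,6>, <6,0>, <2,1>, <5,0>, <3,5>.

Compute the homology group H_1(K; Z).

We work with the vertex ordering 0 < 1 < 2 < 3 < 4 < 5 < 6 < 7 < 8. The simplices of K, each written with vertices in increasing order, are:

  0-simplices (9): [0], [1], [2], [3], [4], [5], [6], [7], [8]
  1-simplices (12): [0,5], [0,6], [1,2], [1,5], [2,5], [3,4], [3,5], [4,5], [5,6], [5,7], [5,8], [7,8]

Hence C_0 ≅ Z^9, C_1 ≅ Z^12.

∂_1: C_1 → C_0 is given by ∂[p,q] = [q] − [p]. For instance
  ∂[5,7] = [7] − [5].
This gives a 9×12 integer matrix of rank 8; reducing to Smith normal form yields diagonal entries (1,1,1,1,1,1,1,1).

From H_k ≅ ker(∂_k) / im(∂_{k+1}) we obtain:

  H_1: rank ker ∂_1 − rank ∂_2 = (12 − 8) − 0 = 4, and there is no ∂_2, so H_1 ≅ Z^4.

H_1 = Z^4.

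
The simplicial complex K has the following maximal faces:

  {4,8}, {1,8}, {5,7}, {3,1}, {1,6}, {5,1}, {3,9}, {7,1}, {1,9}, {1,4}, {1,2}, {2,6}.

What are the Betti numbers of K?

Take the total order 1 < 2 < 3 < 4 < 5 < 6 < 7 < 8 < 9 on the vertex set. Then K (dimension 1) consists of the simplices:

  0-simplices (9): [1], [2], [3], [4], [5], [6], [7], [8], [9]
  1-simplices (12): [1,2], [1,3], [1,4], [1,5], [1,6], [1,7], [1,8], [1,9], [2,6], [3,9], [4,8], [5,7]

giving chain groups C_0 ≅ Z^9, C_1 ≅ Z^12.

Boundary ∂_1: C_1 → C_0 is given by ∂[p,q] = [q] − [p]. For instance
  ∂[1,5] = [5] − [1].
As a 9×12 matrix over Z this has rank 8, with invariant factors (1,1,1,1,1,1,1,1).

Reading off H_k = ker ∂_k / im ∂_{k+1}:

  H_0: rank C_0 − rank ∂_1 = 9 − 8 = 1, and the invariant factors of ∂_1 are all 1, so H_0 = Z.
  H_1: rank ker ∂_1 − rank ∂_2 = (12 − 8) − 0 = 4, and there is no ∂_2, so H_1 = Z^4.

As a check, the Euler characteristic is 9 − 12 = -3, which agrees with 1 − 4 = -3.

Hence the Betti numbers are b_0 = 1, b_1 = 4.

b_0 = 1, b_1 = 4.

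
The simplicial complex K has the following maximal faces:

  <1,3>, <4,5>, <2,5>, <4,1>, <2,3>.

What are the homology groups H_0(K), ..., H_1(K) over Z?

Take the total order 1 < 2 < 3 < 4 < 5 on the vertex set. Then K (dimension 1) consists of the simplices:

  0-simplices (5): [1], [2], [3], [4], [5]
  1-simplices (5): [1,3], [1,4], [2,3], [2,5], [4,5]

Hence C_0 ≅ Z^5, C_1 ≅ Z^5.

Boundary ∂_1: C_1 → C_0 is given by ∂[p,q] = [q] − [p].
As a 5×5 matrix over Z this has rank 4, with invariant factors (1,1,1,1).

Computing H_k = (kernel of ∂_k) / (image of ∂_{k+1}):

  H_0: rank C_0 − rank ∂_1 = 5 − 4 = 1, and the invariant factors of ∂_1 are all 1, so H_0 ≅ Z.
  H_1: rank ker ∂_1 − rank ∂_2 = (5 − 4) − 0 = 1, and there is no ∂_2, so H_1 ≅ Z.

As a check, the Euler characteristic is 5 − 5 = 0, which agrees with 1 − 1 = 0.
(K is a triangulation of the circle S^1.)

H_0 ≅ Z,  H_1 ≅ Z.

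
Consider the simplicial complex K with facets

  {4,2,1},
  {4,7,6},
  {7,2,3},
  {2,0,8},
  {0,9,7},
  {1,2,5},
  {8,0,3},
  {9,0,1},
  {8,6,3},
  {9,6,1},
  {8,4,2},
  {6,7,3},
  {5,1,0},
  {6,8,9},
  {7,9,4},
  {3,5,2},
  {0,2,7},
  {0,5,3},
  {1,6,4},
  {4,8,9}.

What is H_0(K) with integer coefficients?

Order the vertices as 0 < 1 < 2 < 3 < 4 < 5 < 6 < 7 < 8 < 9. Listing each simplex with vertices in this order, K has dimension 2 with simplices:

  0-simplices (10): [0], [1], [2], [3], [4], [5], [6], [7], [8], [9]
  1-simplices (30): (30 of them)
  2-simplices (20): (20 of them)

giving chain groups C_0 ≅ Z^10, C_1 ≅ Z^30, C_2 ≅ Z^20.

Boundary ∂_1: C_1 → C_0 sends each edge [p,q] (with p < q) to q − p. For instance
  ∂[1,4] = [4] − [1].
The 10×30 boundary matrix has rank 9 and Smith normal form diag(1,1,1,1,1,1,1,1,1).

∂_2: C_2 → C_1 acts by ∂[p,q,r] = [q,r] − [p,r] + [p,q]. For instance
  ∂[0,1,9] = [1,9] − [0,9] + [0,1],
  ∂[6,8,9] = [8,9] − [6,9] + [6,8].
This gives a 30×20 integer matrix of rank 20; reducing to Smith normal form yields diagonal entries (1,1,1,1,1,1,1,1,1,1,1,1,1,1,1,1,1,1,1,2).

Computing H_k = (kernel of ∂_k) / (image of ∂_{k+1}):

  H_0: rank C_0 − rank ∂_1 = 10 − 9 = 1, and the invariant factors of ∂_1 are all 1, so H_0 = Z.

H_0 ≅ Z.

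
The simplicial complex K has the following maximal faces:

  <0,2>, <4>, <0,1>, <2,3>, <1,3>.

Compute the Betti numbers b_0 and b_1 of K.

b_0 = 2, b_1 = 1.

Fix the vertex order 0 < 1 < 2 < 3 < 4 and write every simplex with vertices in increasing order. Then dim K = 1 and the simplices of K are:

  0-simplices (5): [0], [1], [2], [3], [4]
  1-simplices (4): [0,1], [0,2], [1,3], [2,3]

giving chain groups C_0 ≅ Z^5, C_1 ≅ Z^4.

∂_1: C_1 → C_0 maps an edge to its endpoints' difference, ∂[p,q] = q − p. For instance
  ∂[1,3] = [3] − [1].
The resulting 5×4 matrix has rank 3, and its Smith normal form has invariant factors (1,1,1).

From H_k ≅ ker(∂_k) / im(∂_{k+1}) we obtain:

  H_0: rank C_0 − rank ∂_1 = 5 − 3 = 2, and the invariant factors of ∂_1 are all 1, so H_0 = Z^2.
  H_1: rank ker ∂_1 − rank ∂_2 = (4 − 3) − 0 = 1, and there is no ∂_2, so H_1 = Z.

As a check, the Euler characteristic is 5 − 4 = 1, which agrees with 2 − 1 = 1.

Hence the Betti numbers are b_0 = 2, b_1 = 1.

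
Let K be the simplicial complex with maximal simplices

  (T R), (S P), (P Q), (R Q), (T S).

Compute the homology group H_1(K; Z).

H_1 ≅ Z.

Fix the vertex order P < Q < R < S < T and write every simplex with vertices in increasing order. Then dim K = 1 and the simplices of K are:

  0-simplices (5): P, Q, R, S, T
  1-simplices (5): PQ, PS, QR, RT, ST

Hence C_0 ≅ Z^5, C_1 ≅ Z^5.

Boundary ∂_1: C_1 → C_0 maps an edge to its endpoints' difference, ∂[p,q] = q − p.
The resulting 5×5 matrix has rank 4, and its Smith normal form has invariant factors (1,1,1,1).

Reading off H_k = ker ∂_k / im ∂_{k+1}:

  H_1: rank ker ∂_1 − rank ∂_2 = (5 − 4) − 0 = 1, and there is no ∂_2, so H_1 ≅ Z.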